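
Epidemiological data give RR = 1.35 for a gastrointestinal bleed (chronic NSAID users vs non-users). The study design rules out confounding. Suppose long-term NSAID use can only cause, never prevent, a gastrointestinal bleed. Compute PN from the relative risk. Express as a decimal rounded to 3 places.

Under exogeneity and monotonicity, PN = (RR − 1) / RR = 1 − 1/RR.
PN = (1.35 − 1) / 1.35 = 0.35 / 1.35 ≈ 0.2593

PN ≈ 0.259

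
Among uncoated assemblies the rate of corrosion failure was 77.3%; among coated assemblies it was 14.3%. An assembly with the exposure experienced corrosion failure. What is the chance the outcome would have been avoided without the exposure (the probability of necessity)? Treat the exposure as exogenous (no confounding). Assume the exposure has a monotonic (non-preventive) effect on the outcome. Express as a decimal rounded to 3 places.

p₁ = 0.773, p₀ = 0.143.
Under exogeneity and monotonicity, PN = (p₁ − p₀) / p₁.
PN = (0.773 − 0.143) / 0.773 = 0.63 / 0.773 ≈ 0.8150

PN ≈ 0.815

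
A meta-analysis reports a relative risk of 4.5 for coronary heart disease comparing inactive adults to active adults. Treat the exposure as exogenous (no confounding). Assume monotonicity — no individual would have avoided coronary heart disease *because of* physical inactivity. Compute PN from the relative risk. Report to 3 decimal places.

Under exogeneity and monotonicity, PN = (RR − 1) / RR = 1 − 1/RR.
PN = (4.5 − 1) / 4.5 = 3.5 / 4.5 ≈ 0.7778

PN ≈ 0.778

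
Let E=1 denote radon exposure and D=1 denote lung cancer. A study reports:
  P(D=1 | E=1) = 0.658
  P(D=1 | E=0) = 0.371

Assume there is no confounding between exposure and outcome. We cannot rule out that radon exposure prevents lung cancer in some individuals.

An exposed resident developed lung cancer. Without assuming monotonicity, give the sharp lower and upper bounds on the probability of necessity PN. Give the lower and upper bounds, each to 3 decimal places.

0.436 ≤ PN ≤ 0.956

Let p₁ = 0.658, p₀ = 0.371.
Under exogeneity alone the bounds on PN are max{0,(p₁−p₀)/p₁} ≤ PN ≤ min{1,(1−p₀)/p₁}.
  lower = (p₁ − p₀)/p₁ = 0.287 / 0.658 ≈ 0.4362
  upper = min{1, (1 − p₀)/p₁} = 0.629 / 0.658 ≈ 0.9559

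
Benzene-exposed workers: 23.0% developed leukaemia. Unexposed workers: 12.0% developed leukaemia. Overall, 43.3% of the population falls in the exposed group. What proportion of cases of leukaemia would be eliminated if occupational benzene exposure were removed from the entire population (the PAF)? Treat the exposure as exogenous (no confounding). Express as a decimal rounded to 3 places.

p₁ = 0.23, p₀ = 0.12.
Overall risk P(Y=1) = π·p₁ + (1−π)·p₀ = 0.433×0.23 + 0.567×0.12 = 0.16763.
Under exogeneity, PAF = [P(Y=1) − p₀] / P(Y=1).
PAF = (0.16763 − 0.12) / 0.16763 ≈ 0.2841

PAF ≈ 0.284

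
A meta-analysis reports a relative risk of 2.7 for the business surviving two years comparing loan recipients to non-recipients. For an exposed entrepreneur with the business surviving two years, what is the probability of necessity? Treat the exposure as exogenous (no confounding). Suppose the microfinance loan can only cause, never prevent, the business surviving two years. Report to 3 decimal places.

PN ≈ 0.630

Under exogeneity and monotonicity, PN = (RR − 1) / RR = 1 − 1/RR.
PN = (2.7 − 1) / 2.7 = 1.7 / 2.7 ≈ 0.6296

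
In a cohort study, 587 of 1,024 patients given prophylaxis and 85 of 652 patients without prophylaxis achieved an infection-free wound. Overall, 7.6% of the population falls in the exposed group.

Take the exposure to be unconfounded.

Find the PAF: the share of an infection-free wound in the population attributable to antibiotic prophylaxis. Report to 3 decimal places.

p₁ = P(outcome | exposed) = 587/1024 = 0.57324
p₀ = P(outcome | unexposed) = 85/652 = 0.13037
Overall risk P(Y=1) = π·p₁ + (1−π)·p₀ = 0.076×0.57324 + 0.924×0.13037 = 0.16403.
Under exogeneity, PAF = [P(Y=1) − p₀] / P(Y=1).
PAF = (0.16403 − 0.13037) / 0.16403 ≈ 0.2052

PAF ≈ 0.205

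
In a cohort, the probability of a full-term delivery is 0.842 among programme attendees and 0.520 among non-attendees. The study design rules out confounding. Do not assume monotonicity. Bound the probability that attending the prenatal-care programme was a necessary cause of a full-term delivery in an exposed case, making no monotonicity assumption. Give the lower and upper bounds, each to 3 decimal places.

0.382 ≤ PN ≤ 0.570

Let p₁ = 0.842, p₀ = 0.52.
Under exogeneity alone the bounds on PN are max{0,(p₁−p₀)/p₁} ≤ PN ≤ min{1,(1−p₀)/p₁}.
  lower = (p₁ − p₀)/p₁ = 0.322 / 0.842 ≈ 0.3824
  upper = min{1, (1 − p₀)/p₁} = 0.48 / 0.842 ≈ 0.5701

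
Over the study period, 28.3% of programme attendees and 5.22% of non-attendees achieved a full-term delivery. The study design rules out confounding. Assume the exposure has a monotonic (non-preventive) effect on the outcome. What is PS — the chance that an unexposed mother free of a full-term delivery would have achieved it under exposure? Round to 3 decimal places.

PS ≈ 0.244

p₁ = 0.283, p₀ = 0.0522.
Under exogeneity and monotonicity, PS = (p₁ − p₀) / (1 − p₀).
PS = (0.283 − 0.0522) / (1 − 0.0522) = 0.2308 / 0.9478 ≈ 0.2435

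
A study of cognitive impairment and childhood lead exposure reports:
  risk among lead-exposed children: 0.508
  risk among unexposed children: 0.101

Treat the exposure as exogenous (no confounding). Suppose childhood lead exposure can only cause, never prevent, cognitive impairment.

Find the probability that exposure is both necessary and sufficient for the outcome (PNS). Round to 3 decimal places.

PNS ≈ 0.407

Let p₁ = 0.508, p₀ = 0.101.
Under exogeneity and monotonicity, PNS = p₁ − p₀.
PNS = 0.508 − 0.101 = 0.407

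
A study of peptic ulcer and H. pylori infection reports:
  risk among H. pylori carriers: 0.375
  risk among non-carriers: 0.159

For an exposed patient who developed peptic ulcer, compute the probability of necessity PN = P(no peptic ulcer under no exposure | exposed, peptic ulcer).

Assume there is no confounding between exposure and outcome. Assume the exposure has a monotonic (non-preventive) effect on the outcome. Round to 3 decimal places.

Let p₁ = 0.375, p₀ = 0.159.
Under exogeneity and monotonicity, PN = (p₁ − p₀) / p₁.
PN = (0.375 − 0.159) / 0.375 = 0.216 / 0.375 ≈ 0.5760

PN ≈ 0.576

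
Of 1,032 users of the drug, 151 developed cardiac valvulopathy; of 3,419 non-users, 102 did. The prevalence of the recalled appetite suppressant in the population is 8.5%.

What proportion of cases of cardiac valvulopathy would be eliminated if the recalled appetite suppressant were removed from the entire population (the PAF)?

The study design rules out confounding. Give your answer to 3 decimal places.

PAF ≈ 0.249

p₁ = P(outcome | exposed) = 151/1032 = 0.14632
p₀ = P(outcome | unexposed) = 102/3419 = 0.029833
Overall risk P(Y=1) = π·p₁ + (1−π)·p₀ = 0.085×0.14632 + 0.915×0.029833 = 0.039734.
Under exogeneity, PAF = [P(Y=1) − p₀] / P(Y=1).
PAF = (0.039734 − 0.029833) / 0.039734 ≈ 0.2492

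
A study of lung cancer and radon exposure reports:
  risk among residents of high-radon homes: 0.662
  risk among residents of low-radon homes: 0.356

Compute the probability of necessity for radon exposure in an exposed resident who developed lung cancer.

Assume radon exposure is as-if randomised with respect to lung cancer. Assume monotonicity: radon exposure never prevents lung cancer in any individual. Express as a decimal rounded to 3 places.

PN ≈ 0.462

Let p₁ = 0.662, p₀ = 0.356.
Under exogeneity and monotonicity, PN = (p₁ − p₀) / p₁.
PN = (0.662 − 0.356) / 0.662 = 0.306 / 0.662 ≈ 0.4622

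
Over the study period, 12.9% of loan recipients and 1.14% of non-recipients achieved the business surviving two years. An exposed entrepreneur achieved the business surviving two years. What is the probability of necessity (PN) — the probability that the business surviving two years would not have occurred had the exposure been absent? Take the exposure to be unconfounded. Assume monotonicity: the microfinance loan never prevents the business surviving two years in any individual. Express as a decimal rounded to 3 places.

PN ≈ 0.912

p₁ = 0.129, p₀ = 0.0114.
Under exogeneity and monotonicity, PN = (p₁ − p₀) / p₁.
PN = (0.129 − 0.0114) / 0.129 = 0.1176 / 0.129 ≈ 0.9116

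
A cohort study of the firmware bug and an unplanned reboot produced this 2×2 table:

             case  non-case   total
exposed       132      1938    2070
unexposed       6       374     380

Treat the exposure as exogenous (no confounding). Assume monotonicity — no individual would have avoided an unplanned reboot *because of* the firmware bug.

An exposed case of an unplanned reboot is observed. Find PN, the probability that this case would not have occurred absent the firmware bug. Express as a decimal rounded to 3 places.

PN ≈ 0.752

p₁ = P(outcome | exposed) = 132/2070 = 0.063768
p₀ = P(outcome | unexposed) = 6/380 = 0.015789
Under exogeneity and monotonicity, PN = (p₁ − p₀)/p₁.
PN = (0.063768 − 0.015789) / 0.063768 ≈ 0.7524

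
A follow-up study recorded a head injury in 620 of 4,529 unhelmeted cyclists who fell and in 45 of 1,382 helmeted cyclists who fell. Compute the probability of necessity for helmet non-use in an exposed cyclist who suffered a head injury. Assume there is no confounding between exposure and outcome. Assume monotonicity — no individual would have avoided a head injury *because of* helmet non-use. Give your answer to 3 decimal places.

p₁ = P(outcome | exposed) = 620/4529 = 0.1369
p₀ = P(outcome | unexposed) = 45/1382 = 0.032562
Under exogeneity and monotonicity, PN = (p₁ − p₀) / p₁.
PN = (0.1369 − 0.032562) / 0.1369 = 0.10433 / 0.1369 ≈ 0.7621

PN ≈ 0.762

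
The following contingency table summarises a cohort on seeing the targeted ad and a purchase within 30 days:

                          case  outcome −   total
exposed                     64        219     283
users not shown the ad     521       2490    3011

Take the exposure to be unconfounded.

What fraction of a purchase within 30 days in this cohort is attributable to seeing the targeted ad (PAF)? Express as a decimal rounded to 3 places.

p₁ = P(outcome | exposed) = 64/283 = 0.22615
p₀ = P(outcome | unexposed) = 521/3011 = 0.17303
Exposure prevalence π = 283/3294 = 0.085914; overall risk P(Y=1) = 0.1776.
Under exogeneity, PAF = [P(Y=1) − p₀]/P(Y=1).
PAF = (0.1776 − 0.17303) / 0.1776 ≈ 0.0257

PAF ≈ 0.026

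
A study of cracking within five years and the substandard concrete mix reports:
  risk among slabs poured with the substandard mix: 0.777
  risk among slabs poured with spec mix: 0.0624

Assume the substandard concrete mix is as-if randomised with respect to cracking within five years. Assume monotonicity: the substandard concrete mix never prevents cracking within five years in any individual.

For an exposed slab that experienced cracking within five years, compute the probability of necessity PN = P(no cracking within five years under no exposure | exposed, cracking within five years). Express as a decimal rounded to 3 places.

Let p₁ = 0.777, p₀ = 0.0624.
Under exogeneity and monotonicity, PN = (p₁ − p₀) / p₁.
PN = (0.777 − 0.0624) / 0.777 = 0.7146 / 0.777 ≈ 0.9197

PN ≈ 0.920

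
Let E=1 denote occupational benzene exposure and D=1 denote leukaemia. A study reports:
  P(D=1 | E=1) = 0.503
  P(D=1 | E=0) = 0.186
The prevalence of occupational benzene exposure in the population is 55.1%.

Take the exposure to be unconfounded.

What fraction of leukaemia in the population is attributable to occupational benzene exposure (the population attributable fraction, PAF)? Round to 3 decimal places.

Let p₁ = 0.503, p₀ = 0.186.
Overall risk P(Y=1) = π·p₁ + (1−π)·p₀ = 0.551×0.503 + 0.449×0.186 = 0.36067.
Under exogeneity, PAF = [P(Y=1) − p₀] / P(Y=1).
PAF = (0.36067 − 0.186) / 0.36067 ≈ 0.4843

PAF ≈ 0.484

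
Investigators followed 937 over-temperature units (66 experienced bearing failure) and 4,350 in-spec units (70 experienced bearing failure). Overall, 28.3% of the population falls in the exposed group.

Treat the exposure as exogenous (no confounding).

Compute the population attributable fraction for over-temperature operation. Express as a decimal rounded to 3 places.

p₁ = P(outcome | exposed) = 66/937 = 0.070438
p₀ = P(outcome | unexposed) = 70/4350 = 0.016092
Overall risk P(Y=1) = π·p₁ + (1−π)·p₀ = 0.283×0.070438 + 0.717×0.016092 = 0.031472.
Under exogeneity, PAF = [P(Y=1) − p₀] / P(Y=1).
PAF = (0.031472 − 0.016092) / 0.031472 ≈ 0.4887

PAF ≈ 0.489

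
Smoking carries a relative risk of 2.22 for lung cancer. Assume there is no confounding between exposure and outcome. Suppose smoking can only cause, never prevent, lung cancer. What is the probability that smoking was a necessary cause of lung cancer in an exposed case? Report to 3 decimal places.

PN ≈ 0.550

Under exogeneity and monotonicity, PN = (RR − 1) / RR = 1 − 1/RR.
PN = (2.22 − 1) / 2.22 = 1.22 / 2.22 ≈ 0.5495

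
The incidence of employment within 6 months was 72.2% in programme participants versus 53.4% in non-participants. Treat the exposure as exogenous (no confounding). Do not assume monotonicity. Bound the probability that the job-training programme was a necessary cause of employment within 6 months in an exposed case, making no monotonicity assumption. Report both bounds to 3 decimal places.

p₁ = 0.722, p₀ = 0.534.
Under exogeneity alone the bounds on PN are max{0,(p₁−p₀)/p₁} ≤ PN ≤ min{1,(1−p₀)/p₁}.
  lower = (p₁ − p₀)/p₁ = 0.188 / 0.722 ≈ 0.2604
  upper = min{1, (1 − p₀)/p₁} = 0.466 / 0.722 ≈ 0.6454

0.260 ≤ PN ≤ 0.645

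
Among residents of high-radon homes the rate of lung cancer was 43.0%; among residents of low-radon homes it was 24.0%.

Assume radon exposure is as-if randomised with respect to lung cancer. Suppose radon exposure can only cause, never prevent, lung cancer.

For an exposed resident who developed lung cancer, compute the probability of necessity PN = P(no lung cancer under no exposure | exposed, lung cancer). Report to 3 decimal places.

p₁ = 0.43, p₀ = 0.24.
Under exogeneity and monotonicity, PN = (p₁ − p₀) / p₁.
PN = (0.43 − 0.24) / 0.43 = 0.19 / 0.43 ≈ 0.4419

PN ≈ 0.442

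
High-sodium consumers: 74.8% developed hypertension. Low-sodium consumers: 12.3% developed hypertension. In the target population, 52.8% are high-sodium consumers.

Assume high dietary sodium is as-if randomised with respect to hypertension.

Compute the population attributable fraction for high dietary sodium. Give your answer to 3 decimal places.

p₁ = 0.748, p₀ = 0.123.
Overall risk P(Y=1) = π·p₁ + (1−π)·p₀ = 0.528×0.748 + 0.472×0.123 = 0.453.
Under exogeneity, PAF = [P(Y=1) − p₀] / P(Y=1).
PAF = (0.453 − 0.123) / 0.453 ≈ 0.7285

PAF ≈ 0.728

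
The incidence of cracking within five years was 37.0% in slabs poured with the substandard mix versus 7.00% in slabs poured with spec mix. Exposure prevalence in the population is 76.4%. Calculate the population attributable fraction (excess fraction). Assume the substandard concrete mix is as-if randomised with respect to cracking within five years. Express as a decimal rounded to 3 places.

p₁ = 0.37, p₀ = 0.07.
Overall risk P(Y=1) = π·p₁ + (1−π)·p₀ = 0.764×0.37 + 0.236×0.07 = 0.2992.
Under exogeneity, PAF = [P(Y=1) − p₀] / P(Y=1).
PAF = (0.2992 − 0.07) / 0.2992 ≈ 0.7660

PAF ≈ 0.766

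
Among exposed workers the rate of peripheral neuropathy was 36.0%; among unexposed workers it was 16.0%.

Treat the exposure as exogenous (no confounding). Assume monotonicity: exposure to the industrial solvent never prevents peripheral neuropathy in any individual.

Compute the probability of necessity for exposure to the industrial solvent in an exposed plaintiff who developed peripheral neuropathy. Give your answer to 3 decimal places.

PN ≈ 0.556

p₁ = 0.36, p₀ = 0.16.
Under exogeneity and monotonicity, PN = (p₁ − p₀) / p₁.
PN = (0.36 − 0.16) / 0.36 = 0.2 / 0.36 ≈ 0.5556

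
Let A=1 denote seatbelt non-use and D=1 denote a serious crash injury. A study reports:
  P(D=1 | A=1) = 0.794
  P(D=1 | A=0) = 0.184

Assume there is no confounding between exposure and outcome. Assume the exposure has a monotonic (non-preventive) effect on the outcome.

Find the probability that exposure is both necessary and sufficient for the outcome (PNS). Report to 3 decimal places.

PNS ≈ 0.610

Let p₁ = 0.794, p₀ = 0.184.
Under exogeneity and monotonicity, PNS = p₁ − p₀.
PNS = 0.794 − 0.184 = 0.61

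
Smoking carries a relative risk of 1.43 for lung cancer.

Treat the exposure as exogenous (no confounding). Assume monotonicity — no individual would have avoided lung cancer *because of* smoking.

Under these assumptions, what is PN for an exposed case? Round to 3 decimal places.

PN ≈ 0.301

Under exogeneity and monotonicity, PN = (RR − 1) / RR = 1 − 1/RR.
PN = (1.43 − 1) / 1.43 = 0.43 / 1.43 ≈ 0.3007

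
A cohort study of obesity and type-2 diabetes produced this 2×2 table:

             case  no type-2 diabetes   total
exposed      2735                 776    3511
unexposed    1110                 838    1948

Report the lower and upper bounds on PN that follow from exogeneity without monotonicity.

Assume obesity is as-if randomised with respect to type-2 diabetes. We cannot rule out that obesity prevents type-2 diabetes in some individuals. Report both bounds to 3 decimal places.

0.269 ≤ PN ≤ 0.552

p₁ = P(outcome | exposed) = 2735/3511 = 0.77898
p₀ = P(outcome | unexposed) = 1110/1948 = 0.56982
Under exogeneity alone the bounds on PN are max{0,(p₁−p₀)/p₁} ≤ PN ≤ min{1,(1−p₀)/p₁}.
  lower = (p₁ − p₀)/p₁ = 0.20917 / 0.77898 ≈ 0.2685
  upper = min{1, (1 − p₀)/p₁} = 0.43018 / 0.77898 ≈ 0.5522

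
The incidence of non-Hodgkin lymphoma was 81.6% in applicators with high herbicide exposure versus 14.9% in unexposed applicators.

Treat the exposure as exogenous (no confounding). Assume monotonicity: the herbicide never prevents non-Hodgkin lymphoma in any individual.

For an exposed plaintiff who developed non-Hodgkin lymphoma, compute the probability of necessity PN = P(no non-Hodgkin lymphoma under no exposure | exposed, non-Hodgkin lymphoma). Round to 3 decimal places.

PN ≈ 0.817

p₁ = 0.816, p₀ = 0.149.
Under exogeneity and monotonicity, PN = (p₁ − p₀) / p₁.
PN = (0.816 − 0.149) / 0.816 = 0.667 / 0.816 ≈ 0.8174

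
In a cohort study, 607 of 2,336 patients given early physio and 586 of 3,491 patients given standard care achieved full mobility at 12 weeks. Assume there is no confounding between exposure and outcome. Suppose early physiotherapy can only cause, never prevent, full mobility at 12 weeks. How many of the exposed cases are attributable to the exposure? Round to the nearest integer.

p₁ = P(outcome | exposed) = 607/2336 = 0.25985
p₀ = P(outcome | unexposed) = 586/3491 = 0.16786
PN = (p₁ − p₀)/p₁ = (0.25985 − 0.16786) / 0.25985 ≈ 0.35400.
Attributable cases ≈ PN × (exposed cases) = 0.35400 × 607 ≈ 214.88.

about 215 cases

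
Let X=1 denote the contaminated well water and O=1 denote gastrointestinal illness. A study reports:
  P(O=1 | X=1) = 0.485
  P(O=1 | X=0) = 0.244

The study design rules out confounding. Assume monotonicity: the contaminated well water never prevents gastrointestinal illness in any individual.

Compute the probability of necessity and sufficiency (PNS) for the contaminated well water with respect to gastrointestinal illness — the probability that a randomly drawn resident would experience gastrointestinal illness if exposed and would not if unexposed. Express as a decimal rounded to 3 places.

Let p₁ = 0.485, p₀ = 0.244.
Under exogeneity and monotonicity, PNS = p₁ − p₀.
PNS = 0.485 − 0.244 = 0.241

PNS ≈ 0.241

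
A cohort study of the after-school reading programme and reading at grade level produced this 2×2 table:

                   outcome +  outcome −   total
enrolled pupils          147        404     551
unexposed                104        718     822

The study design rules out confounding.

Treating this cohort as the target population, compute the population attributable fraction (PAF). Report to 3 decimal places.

PAF ≈ 0.308

p₁ = P(outcome | exposed) = 147/551 = 0.26679
p₀ = P(outcome | unexposed) = 104/822 = 0.12652
Exposure prevalence π = 551/1373 = 0.40131; overall risk P(Y=1) = 0.18281.
Under exogeneity, PAF = [P(Y=1) − p₀]/P(Y=1).
PAF = (0.18281 − 0.12652) / 0.18281 ≈ 0.3079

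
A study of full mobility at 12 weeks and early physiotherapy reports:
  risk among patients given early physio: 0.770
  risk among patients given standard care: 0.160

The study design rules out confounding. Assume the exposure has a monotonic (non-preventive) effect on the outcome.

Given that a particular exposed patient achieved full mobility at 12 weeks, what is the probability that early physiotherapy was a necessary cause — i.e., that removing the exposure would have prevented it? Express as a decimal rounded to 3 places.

Let p₁ = 0.77, p₀ = 0.16.
Under exogeneity and monotonicity, PN = (p₁ − p₀) / p₁.
PN = (0.77 − 0.16) / 0.77 = 0.61 / 0.77 ≈ 0.7922

PN ≈ 0.792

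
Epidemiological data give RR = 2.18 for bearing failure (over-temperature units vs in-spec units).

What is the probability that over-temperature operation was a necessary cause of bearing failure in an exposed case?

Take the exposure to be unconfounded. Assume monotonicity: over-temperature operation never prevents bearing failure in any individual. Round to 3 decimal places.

PN ≈ 0.541

Under exogeneity and monotonicity, PN = (RR − 1) / RR = 1 − 1/RR.
PN = (2.18 − 1) / 2.18 = 1.18 / 2.18 ≈ 0.5413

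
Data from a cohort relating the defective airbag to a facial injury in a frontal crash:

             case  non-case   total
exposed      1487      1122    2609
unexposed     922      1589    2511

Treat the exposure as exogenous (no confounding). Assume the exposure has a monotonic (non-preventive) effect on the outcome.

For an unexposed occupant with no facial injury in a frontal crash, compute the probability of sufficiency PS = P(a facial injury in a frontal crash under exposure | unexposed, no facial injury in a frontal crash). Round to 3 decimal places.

PS ≈ 0.320

p₁ = P(outcome | exposed) = 1487/2609 = 0.56995
p₀ = P(outcome | unexposed) = 922/2511 = 0.36718
Under exogeneity and monotonicity, PS = (p₁ − p₀) / (1 − p₀).
PS = (0.56995 − 0.36718) / (1 − 0.36718) = 0.20277 / 0.63282 ≈ 0.3204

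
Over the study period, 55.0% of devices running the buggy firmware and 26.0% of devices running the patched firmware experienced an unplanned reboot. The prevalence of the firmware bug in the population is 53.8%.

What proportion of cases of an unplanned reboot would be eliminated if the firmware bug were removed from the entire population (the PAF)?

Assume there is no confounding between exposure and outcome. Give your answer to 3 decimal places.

PAF ≈ 0.375

p₁ = 0.55, p₀ = 0.26.
Overall risk P(Y=1) = π·p₁ + (1−π)·p₀ = 0.538×0.55 + 0.462×0.26 = 0.41602.
Under exogeneity, PAF = [P(Y=1) − p₀] / P(Y=1).
PAF = (0.41602 − 0.26) / 0.41602 ≈ 0.3750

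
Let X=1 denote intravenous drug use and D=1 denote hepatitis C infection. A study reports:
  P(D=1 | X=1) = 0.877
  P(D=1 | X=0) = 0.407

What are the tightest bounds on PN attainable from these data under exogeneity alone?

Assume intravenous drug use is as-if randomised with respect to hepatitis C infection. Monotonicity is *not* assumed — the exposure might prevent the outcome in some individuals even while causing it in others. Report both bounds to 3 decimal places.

0.536 ≤ PN ≤ 0.676

Let p₁ = 0.877, p₀ = 0.407.
Under exogeneity alone the bounds on PN are max{0,(p₁−p₀)/p₁} ≤ PN ≤ min{1,(1−p₀)/p₁}.
  lower = (p₁ − p₀)/p₁ = 0.47 / 0.877 ≈ 0.5359
  upper = min{1, (1 − p₀)/p₁} = 0.593 / 0.877 ≈ 0.6762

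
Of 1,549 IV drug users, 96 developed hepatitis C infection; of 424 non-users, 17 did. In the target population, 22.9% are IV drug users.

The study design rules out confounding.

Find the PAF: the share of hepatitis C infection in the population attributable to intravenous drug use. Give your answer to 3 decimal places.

PAF ≈ 0.111

p₁ = P(outcome | exposed) = 96/1549 = 0.061975
p₀ = P(outcome | unexposed) = 17/424 = 0.040094
Overall risk P(Y=1) = π·p₁ + (1−π)·p₀ = 0.229×0.061975 + 0.771×0.040094 = 0.045105.
Under exogeneity, PAF = [P(Y=1) − p₀] / P(Y=1).
PAF = (0.045105 − 0.040094) / 0.045105 ≈ 0.1111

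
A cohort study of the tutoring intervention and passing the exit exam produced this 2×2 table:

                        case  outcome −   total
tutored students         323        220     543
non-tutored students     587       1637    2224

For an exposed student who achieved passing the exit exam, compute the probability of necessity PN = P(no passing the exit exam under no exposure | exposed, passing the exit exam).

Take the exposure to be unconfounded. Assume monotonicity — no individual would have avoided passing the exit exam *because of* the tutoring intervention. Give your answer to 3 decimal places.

p₁ = P(outcome | exposed) = 323/543 = 0.59484
p₀ = P(outcome | unexposed) = 587/2224 = 0.26394
Under exogeneity and monotonicity, PN = (p₁ − p₀)/p₁.
PN = (0.59484 − 0.26394) / 0.59484 ≈ 0.5563

PN ≈ 0.556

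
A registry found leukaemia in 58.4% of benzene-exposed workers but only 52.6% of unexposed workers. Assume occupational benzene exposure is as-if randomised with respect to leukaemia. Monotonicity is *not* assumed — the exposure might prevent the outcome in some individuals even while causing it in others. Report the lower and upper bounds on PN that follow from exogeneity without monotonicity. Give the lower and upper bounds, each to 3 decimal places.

p₁ = 0.584, p₀ = 0.526.
Under exogeneity alone the bounds on PN are max{0,(p₁−p₀)/p₁} ≤ PN ≤ min{1,(1−p₀)/p₁}.
  lower = (p₁ − p₀)/p₁ = 0.058 / 0.584 ≈ 0.0993
  upper = min{1, (1 − p₀)/p₁} = 0.474 / 0.584 ≈ 0.8116

0.099 ≤ PN ≤ 0.812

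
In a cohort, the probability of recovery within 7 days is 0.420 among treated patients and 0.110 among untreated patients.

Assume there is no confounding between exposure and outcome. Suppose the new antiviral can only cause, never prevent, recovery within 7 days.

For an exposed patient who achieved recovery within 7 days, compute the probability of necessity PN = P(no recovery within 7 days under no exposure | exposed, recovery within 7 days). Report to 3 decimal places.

PN ≈ 0.738

Let p₁ = 0.42, p₀ = 0.11.
Under exogeneity and monotonicity, PN = (p₁ − p₀) / p₁.
PN = (0.42 − 0.11) / 0.42 = 0.31 / 0.42 ≈ 0.7381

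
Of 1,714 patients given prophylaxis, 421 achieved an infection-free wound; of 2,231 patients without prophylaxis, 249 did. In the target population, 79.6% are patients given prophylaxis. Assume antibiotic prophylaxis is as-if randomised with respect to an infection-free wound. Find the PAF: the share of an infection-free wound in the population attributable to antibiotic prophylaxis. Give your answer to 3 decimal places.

p₁ = P(outcome | exposed) = 421/1714 = 0.24562
p₀ = P(outcome | unexposed) = 249/2231 = 0.11161
Overall risk P(Y=1) = π·p₁ + (1−π)·p₀ = 0.796×0.24562 + 0.204×0.11161 = 0.21829.
Under exogeneity, PAF = [P(Y=1) − p₀] / P(Y=1).
PAF = (0.21829 − 0.11161) / 0.21829 ≈ 0.4887

PAF ≈ 0.489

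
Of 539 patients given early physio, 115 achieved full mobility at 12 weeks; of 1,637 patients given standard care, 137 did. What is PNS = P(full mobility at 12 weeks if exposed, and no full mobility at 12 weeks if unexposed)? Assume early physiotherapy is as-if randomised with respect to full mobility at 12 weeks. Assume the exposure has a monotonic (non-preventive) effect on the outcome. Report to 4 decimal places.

PNS ≈ 0.1297

p₁ = P(outcome | exposed) = 115/539 = 0.21336
p₀ = P(outcome | unexposed) = 137/1637 = 0.08369
Under exogeneity and monotonicity, PNS = p₁ − p₀.
PNS = 0.21336 − 0.08369 = 0.12967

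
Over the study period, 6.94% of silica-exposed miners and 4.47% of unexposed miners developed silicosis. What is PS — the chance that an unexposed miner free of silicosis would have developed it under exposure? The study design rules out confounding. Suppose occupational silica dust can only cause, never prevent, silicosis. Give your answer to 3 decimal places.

PS ≈ 0.026

p₁ = 0.0694, p₀ = 0.0447.
Under exogeneity and monotonicity, PS = (p₁ − p₀) / (1 − p₀).
PS = (0.0694 − 0.0447) / (1 − 0.0447) = 0.0247 / 0.9553 ≈ 0.0259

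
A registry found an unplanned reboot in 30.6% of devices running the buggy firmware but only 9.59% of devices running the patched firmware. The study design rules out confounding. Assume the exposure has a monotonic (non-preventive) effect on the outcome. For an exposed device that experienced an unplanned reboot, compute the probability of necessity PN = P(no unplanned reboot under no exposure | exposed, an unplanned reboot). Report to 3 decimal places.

p₁ = 0.306, p₀ = 0.0959.
Under exogeneity and monotonicity, PN = (p₁ − p₀) / p₁.
PN = (0.306 − 0.0959) / 0.306 = 0.2101 / 0.306 ≈ 0.6866

PN ≈ 0.687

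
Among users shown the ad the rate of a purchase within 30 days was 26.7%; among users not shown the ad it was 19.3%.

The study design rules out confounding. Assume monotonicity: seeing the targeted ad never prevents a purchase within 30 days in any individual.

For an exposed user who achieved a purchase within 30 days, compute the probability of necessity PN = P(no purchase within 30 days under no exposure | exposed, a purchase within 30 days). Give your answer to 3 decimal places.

p₁ = 0.267, p₀ = 0.193.
Under exogeneity and monotonicity, PN = (p₁ − p₀) / p₁.
PN = (0.267 − 0.193) / 0.267 = 0.074 / 0.267 ≈ 0.2772

PN ≈ 0.277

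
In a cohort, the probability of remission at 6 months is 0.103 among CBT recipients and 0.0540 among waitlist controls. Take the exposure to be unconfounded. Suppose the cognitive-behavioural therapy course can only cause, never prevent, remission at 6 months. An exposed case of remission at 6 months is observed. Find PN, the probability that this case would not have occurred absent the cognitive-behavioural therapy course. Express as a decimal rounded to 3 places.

PN ≈ 0.476

Let p₁ = 0.103, p₀ = 0.054.
Under exogeneity and monotonicity, PN = (p₁ − p₀) / p₁.
PN = (0.103 − 0.054) / 0.103 = 0.049 / 0.103 ≈ 0.4757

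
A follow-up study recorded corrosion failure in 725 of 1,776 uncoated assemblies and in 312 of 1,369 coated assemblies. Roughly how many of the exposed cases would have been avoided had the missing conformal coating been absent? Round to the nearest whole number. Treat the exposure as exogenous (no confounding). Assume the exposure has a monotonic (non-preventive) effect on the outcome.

about 320 cases

p₁ = P(outcome | exposed) = 725/1776 = 0.40822
p₀ = P(outcome | unexposed) = 312/1369 = 0.2279
PN = (p₁ − p₀)/p₁ = (0.40822 − 0.2279) / 0.40822 ≈ 0.44171.
Attributable cases ≈ PN × (exposed cases) = 0.44171 × 725 ≈ 320.24.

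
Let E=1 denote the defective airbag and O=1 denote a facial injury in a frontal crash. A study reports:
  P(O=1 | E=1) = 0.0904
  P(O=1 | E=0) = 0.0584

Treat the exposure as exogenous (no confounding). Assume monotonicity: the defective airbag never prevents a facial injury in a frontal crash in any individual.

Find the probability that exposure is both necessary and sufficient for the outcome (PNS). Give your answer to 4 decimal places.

PNS ≈ 0.0320

Let p₁ = 0.0904, p₀ = 0.0584.
Under exogeneity and monotonicity, PNS = p₁ − p₀.
PNS = 0.0904 − 0.0584 = 0.032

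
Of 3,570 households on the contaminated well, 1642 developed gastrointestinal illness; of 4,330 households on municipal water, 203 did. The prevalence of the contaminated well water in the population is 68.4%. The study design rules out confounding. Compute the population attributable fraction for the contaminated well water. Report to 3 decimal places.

PAF ≈ 0.858

p₁ = P(outcome | exposed) = 1642/3570 = 0.45994
p₀ = P(outcome | unexposed) = 203/4330 = 0.046882
Overall risk P(Y=1) = π·p₁ + (1−π)·p₀ = 0.684×0.45994 + 0.316×0.046882 = 0.32942.
Under exogeneity, PAF = [P(Y=1) − p₀] / P(Y=1).
PAF = (0.32942 − 0.046882) / 0.32942 ≈ 0.8577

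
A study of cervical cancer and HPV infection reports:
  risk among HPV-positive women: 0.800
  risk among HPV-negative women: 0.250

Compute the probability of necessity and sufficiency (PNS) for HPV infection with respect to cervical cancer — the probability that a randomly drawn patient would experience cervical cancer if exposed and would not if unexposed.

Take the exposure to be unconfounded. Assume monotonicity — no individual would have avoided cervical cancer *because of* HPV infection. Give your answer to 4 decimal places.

PNS ≈ 0.5500

Let p₁ = 0.8, p₀ = 0.25.
Under exogeneity and monotonicity, PNS = p₁ − p₀.
PNS = 0.8 − 0.25 = 0.55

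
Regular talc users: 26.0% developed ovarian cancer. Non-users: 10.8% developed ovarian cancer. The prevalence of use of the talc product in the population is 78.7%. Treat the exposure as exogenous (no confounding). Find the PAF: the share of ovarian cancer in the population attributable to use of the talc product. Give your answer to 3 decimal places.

p₁ = 0.26, p₀ = 0.108.
Overall risk P(Y=1) = π·p₁ + (1−π)·p₀ = 0.787×0.26 + 0.213×0.108 = 0.22762.
Under exogeneity, PAF = [P(Y=1) − p₀] / P(Y=1).
PAF = (0.22762 − 0.108) / 0.22762 ≈ 0.5255

PAF ≈ 0.526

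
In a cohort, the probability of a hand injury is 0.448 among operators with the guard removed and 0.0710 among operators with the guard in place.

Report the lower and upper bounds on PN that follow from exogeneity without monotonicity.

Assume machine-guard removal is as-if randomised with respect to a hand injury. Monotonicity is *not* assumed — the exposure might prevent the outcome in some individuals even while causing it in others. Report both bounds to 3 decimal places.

0.842 ≤ PN ≤ 1.000

Let p₁ = 0.448, p₀ = 0.071.
Under exogeneity alone the bounds on PN are max{0,(p₁−p₀)/p₁} ≤ PN ≤ min{1,(1−p₀)/p₁}.
  lower = (p₁ − p₀)/p₁ = 0.377 / 0.448 ≈ 0.8415
  upper = min{1, (1 − p₀)/p₁} = 0.929 / 0.448 ≈ 2.0737 → capped at 1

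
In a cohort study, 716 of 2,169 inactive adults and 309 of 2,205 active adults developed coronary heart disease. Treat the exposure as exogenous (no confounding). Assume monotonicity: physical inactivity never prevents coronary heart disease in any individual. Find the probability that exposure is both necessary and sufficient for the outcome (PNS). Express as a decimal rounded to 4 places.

PNS ≈ 0.1900

p₁ = P(outcome | exposed) = 716/2169 = 0.33011
p₀ = P(outcome | unexposed) = 309/2205 = 0.14014
Under exogeneity and monotonicity, PNS = p₁ − p₀.
PNS = 0.33011 − 0.14014 = 0.18997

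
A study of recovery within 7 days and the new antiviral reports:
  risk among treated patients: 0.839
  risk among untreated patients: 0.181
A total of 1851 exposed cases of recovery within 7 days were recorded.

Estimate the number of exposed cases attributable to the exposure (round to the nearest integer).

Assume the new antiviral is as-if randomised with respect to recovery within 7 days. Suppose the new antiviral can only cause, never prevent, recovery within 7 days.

Let p₁ = 0.839, p₀ = 0.181.
PN = (p₁ − p₀)/p₁ = (0.839 − 0.181) / 0.839 ≈ 0.78427.
Attributable cases ≈ PN × (exposed cases) = 0.78427 × 1851 ≈ 1451.68.

about 1452 cases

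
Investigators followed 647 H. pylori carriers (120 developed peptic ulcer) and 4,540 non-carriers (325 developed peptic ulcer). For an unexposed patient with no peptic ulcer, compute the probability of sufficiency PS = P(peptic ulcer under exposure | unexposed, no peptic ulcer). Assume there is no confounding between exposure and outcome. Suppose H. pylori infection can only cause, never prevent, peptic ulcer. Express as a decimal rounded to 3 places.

PS ≈ 0.123

p₁ = P(outcome | exposed) = 120/647 = 0.18547
p₀ = P(outcome | unexposed) = 325/4540 = 0.071586
Under exogeneity and monotonicity, PS = (p₁ − p₀) / (1 − p₀).
PS = (0.18547 − 0.071586) / (1 − 0.071586) = 0.11389 / 0.92841 ≈ 0.1227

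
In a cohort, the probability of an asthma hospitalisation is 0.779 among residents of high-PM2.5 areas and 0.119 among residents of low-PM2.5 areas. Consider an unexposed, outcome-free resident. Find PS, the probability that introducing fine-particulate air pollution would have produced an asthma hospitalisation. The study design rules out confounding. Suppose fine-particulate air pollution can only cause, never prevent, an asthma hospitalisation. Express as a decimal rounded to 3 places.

Let p₁ = 0.779, p₀ = 0.119.
Under exogeneity and monotonicity, PS = (p₁ − p₀) / (1 − p₀).
PS = (0.779 − 0.119) / (1 − 0.119) = 0.66 / 0.881 ≈ 0.7491

PS ≈ 0.749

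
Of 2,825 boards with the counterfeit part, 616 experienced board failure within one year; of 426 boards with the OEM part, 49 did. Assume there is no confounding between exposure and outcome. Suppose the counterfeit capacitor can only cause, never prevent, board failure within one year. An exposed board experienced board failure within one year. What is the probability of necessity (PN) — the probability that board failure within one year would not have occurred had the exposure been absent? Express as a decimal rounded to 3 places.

PN ≈ 0.472

p₁ = P(outcome | exposed) = 616/2825 = 0.21805
p₀ = P(outcome | unexposed) = 49/426 = 0.11502
Under exogeneity and monotonicity, PN = (p₁ − p₀) / p₁.
PN = (0.21805 − 0.11502) / 0.21805 = 0.10303 / 0.21805 ≈ 0.4725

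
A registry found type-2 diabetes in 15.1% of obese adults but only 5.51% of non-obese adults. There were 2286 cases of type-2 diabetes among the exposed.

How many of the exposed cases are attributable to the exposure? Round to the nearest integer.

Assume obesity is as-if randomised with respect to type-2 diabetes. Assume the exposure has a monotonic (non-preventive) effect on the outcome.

about 1452 cases

p₁ = 0.151, p₀ = 0.0551.
PN = (p₁ − p₀)/p₁ = (0.151 − 0.0551) / 0.151 ≈ 0.63510.
Attributable cases ≈ PN × (exposed cases) = 0.63510 × 2286 ≈ 1451.84.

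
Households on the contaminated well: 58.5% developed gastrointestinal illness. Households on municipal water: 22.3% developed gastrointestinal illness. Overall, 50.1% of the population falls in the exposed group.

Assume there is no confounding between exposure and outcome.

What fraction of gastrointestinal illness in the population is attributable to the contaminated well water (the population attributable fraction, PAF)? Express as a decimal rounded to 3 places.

PAF ≈ 0.449

p₁ = 0.585, p₀ = 0.223.
Overall risk P(Y=1) = π·p₁ + (1−π)·p₀ = 0.501×0.585 + 0.499×0.223 = 0.40436.
Under exogeneity, PAF = [P(Y=1) − p₀] / P(Y=1).
PAF = (0.40436 − 0.223) / 0.40436 ≈ 0.4485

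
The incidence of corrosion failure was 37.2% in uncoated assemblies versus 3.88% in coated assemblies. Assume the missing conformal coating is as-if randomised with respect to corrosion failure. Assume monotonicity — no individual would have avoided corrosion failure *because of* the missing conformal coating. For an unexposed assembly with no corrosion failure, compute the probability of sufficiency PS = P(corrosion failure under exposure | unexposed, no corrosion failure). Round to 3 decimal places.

PS ≈ 0.347

p₁ = 0.372, p₀ = 0.0388.
Under exogeneity and monotonicity, PS = (p₁ − p₀) / (1 − p₀).
PS = (0.372 − 0.0388) / (1 − 0.0388) = 0.3332 / 0.9612 ≈ 0.3467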